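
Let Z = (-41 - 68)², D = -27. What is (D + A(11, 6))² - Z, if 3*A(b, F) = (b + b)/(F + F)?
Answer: -3623819/324 ≈ -11185.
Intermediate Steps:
A(b, F) = b/(3*F) (A(b, F) = ((b + b)/(F + F))/3 = ((2*b)/((2*F)))/3 = ((2*b)*(1/(2*F)))/3 = (b/F)/3 = b/(3*F))
Z = 11881 (Z = (-109)² = 11881)
(D + A(11, 6))² - Z = (-27 + (⅓)*11/6)² - 1*11881 = (-27 + (⅓)*11*(⅙))² - 11881 = (-27 + 11/18)² - 11881 = (-475/18)² - 11881 = 225625/324 - 11881 = -3623819/324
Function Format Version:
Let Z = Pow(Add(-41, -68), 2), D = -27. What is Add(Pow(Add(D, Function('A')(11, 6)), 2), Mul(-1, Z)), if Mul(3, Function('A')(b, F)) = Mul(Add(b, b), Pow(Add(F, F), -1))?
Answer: Rational(-3623819, 324) ≈ -11185.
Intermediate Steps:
Function('A')(b, F) = Mul(Rational(1, 3), b, Pow(F, -1)) (Function('A')(b, F) = Mul(Rational(1, 3), Mul(Add(b, b), Pow(Add(F, F), -1))) = Mul(Rational(1, 3), Mul(Mul(2, b), Pow(Mul(2, F), -1))) = Mul(Rational(1, 3), Mul(Mul(2, b), Mul(Rational(1, 2), Pow(F, -1)))) = Mul(Rational(1, 3), Mul(b, Pow(F, -1))) = Mul(Rational(1, 3), b, Pow(F, -1)))
Z = 11881 (Z = Pow(-109, 2) = 11881)
Add(Pow(Add(D, Function('A')(11, 6)), 2), Mul(-1, Z)) = Add(Pow(Add(-27, Mul(Rational(1, 3), 11, Pow(6, -1))), 2), Mul(-1, 11881)) = Add(Pow(Add(-27, Mul(Rational(1, 3), 11, Rational(1, 6))), 2), -11881) = Add(Pow(Add(-27, Rational(11, 18)), 2), -11881) = Add(Pow(Rational(-475, 18), 2), -11881) = Add(Rational(225625, 324), -11881) = Rational(-3623819, 324)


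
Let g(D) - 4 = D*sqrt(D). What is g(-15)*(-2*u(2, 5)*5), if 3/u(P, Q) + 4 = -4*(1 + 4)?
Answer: 5 - 75*I*sqrt(15)/4 ≈ 5.0 - 72.618*I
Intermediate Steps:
u(P, Q) = -1/8 (u(P, Q) = 3/(-4 - 4*(1 + 4)) = 3/(-4 - 4*5) = 3/(-4 - 20) = 3/(-24) = 3*(-1/24) = -1/8)
g(D) = 4 + D**(3/2) (g(D) = 4 + D*sqrt(D) = 4 + D**(3/2))
g(-15)*(-2*u(2, 5)*5) = (4 + (-15)**(3/2))*(-2*(-1/8)*5) = (4 - 15*I*sqrt(15))*((1/4)*5) = (4 - 15*I*sqrt(15))*(5/4) = 5 - 75*I*sqrt(15)/4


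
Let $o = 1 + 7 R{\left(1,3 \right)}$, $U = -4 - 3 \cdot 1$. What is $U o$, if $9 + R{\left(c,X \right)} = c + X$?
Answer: $238$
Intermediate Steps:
$R{\left(c,X \right)} = -9 + X + c$ ($R{\left(c,X \right)} = -9 + \left(c + X\right) = -9 + \left(X + c\right) = -9 + X + c$)
$U = -7$ ($U = -4 - 3 = -7$)
$o = -34$ ($o = 1 + 7 \left(-9 + 3 + 1\right) = 1 + 7 \left(-5\right) = 1 - 35 = -34$)
$U o = \left(-7\right) \left(-34\right) = 238$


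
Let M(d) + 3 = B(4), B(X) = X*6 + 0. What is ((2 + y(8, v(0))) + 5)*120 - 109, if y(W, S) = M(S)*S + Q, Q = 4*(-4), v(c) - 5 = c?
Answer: 11411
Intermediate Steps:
B(X) = 6*X (B(X) = 6*X + 0 = 6*X)
M(d) = 21 (M(d) = -3 + 6*4 = -3 + 24 = 21)
v(c) = 5 + c
Q = -16
y(W, S) = -16 + 21*S (y(W, S) = 21*S - 16 = -16 + 21*S)
((2 + y(8, v(0))) + 5)*120 - 109 = ((2 + (-16 + 21*(5 + 0))) + 5)*120 - 109 = ((2 + (-16 + 21*5)) + 5)*120 - 109 = ((2 + (-16 + 105)) + 5)*120 - 109 = ((2 + 89) + 5)*120 - 109 = (91 + 5)*120 - 109 = 96*120 - 109 = 11520 - 109 = 11411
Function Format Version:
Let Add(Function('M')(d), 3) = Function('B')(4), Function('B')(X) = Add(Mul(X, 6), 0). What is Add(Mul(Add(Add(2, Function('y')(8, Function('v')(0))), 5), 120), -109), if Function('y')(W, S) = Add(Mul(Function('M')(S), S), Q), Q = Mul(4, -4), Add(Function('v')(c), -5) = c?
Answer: 11411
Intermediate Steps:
Function('B')(X) = Mul(6, X) (Function('B')(X) = Add(Mul(6, X), 0) = Mul(6, X))
Function('M')(d) = 21 (Function('M')(d) = Add(-3, Mul(6, 4)) = Add(-3, 24) = 21)
Function('v')(c) = Add(5, c)
Q = -16
Function('y')(W, S) = Add(-16, Mul(21, S)) (Function('y')(W, S) = Add(Mul(21, S), -16) = Add(-16, Mul(21, S)))
Add(Mul(Add(Add(2, Function('y')(8, Function('v')(0))), 5), 120), -109) = Add(Mul(Add(Add(2, Add(-16, Mul(21, Add(5, 0)))), 5), 120), -109) = Add(Mul(Add(Add(2, Add(-16, Mul(21, 5))), 5), 120), -109) = Add(Mul(Add(Add(2, Add(-16, 105)), 5), 120), -109) = Add(Mul(Add(Add(2, 89), 5), 120), -109) = Add(Mul(Add(91, 5), 120), -109) = Add(Mul(96, 120), -109) = Add(11520, -109) = 11411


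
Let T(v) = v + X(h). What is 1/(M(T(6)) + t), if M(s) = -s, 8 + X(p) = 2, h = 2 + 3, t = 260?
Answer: 1/260 ≈ 0.0038462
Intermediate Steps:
h = 5
X(p) = -6 (X(p) = -8 + 2 = -6)
T(v) = -6 + v (T(v) = v - 6 = -6 + v)
1/(M(T(6)) + t) = 1/(-(-6 + 6) + 260) = 1/(-1*0 + 260) = 1/(0 + 260) = 1/260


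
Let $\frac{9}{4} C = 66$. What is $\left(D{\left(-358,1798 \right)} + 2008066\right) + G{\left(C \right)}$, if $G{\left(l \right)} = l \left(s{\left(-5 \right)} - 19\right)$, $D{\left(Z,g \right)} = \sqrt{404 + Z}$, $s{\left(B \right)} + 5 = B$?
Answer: $\frac{6021646}{3} + \sqrt{46} \approx 2.0072 \cdot 10^{6}$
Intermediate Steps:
$C = \frac{88}{3}$ ($C = \frac{4}{9} \cdot 66 = \frac{88}{3} \approx 29.333$)
$s{\left(B \right)} = -5 + B$
$G{\left(l \right)} = - 29 l$ ($G{\left(l \right)} = l \left(\left(-5 - 5\right) - 19\right) = l \left(-10 - 19\right) = l \left(-29\right) = - 29 l$)
$\left(D{\left(-358,1798 \right)} + 2008066\right) + G{\left(C \right)} = \left(\sqrt{404 - 358} + 2008066\right) - \frac{2552}{3} = \left(\sqrt{46} + 2008066\right) - \frac{2552}{3} = \left(2008066 + \sqrt{46}\right) - \frac{2552}{3} = \frac{6021646}{3} + \sqrt{46}$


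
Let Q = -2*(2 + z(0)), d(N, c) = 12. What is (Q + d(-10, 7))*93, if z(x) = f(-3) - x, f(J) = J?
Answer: 1302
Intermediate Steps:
z(x) = -3 - x
Q = 2 (Q = -2*(2 + (-3 - 1*0)) = -2*(2 + (-3 + 0)) = -2*(2 - 3) = -2*(-1) = 2)
(Q + d(-10, 7))*93 = (2 + 12)*93 = 14*93 = 1302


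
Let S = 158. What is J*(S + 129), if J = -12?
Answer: -3444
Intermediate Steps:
J*(S + 129) = -12*(158 + 129) = -12*287 = -3444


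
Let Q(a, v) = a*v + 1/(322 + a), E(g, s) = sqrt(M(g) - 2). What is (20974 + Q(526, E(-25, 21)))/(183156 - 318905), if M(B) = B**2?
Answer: -17785953/115115152 - 526*sqrt(623)/135749 ≈ -0.25122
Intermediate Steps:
E(g, s) = sqrt(-2 + g**2) (E(g, s) = sqrt(g**2 - 2) = sqrt(-2 + g**2))
Q(a, v) = 1/(322 + a) + a*v
(20974 + Q(526, E(-25, 21)))/(183156 - 318905) = (20974 + (1 + sqrt(-2 + (-25)**2)*526**2 + 322*526*sqrt(-2 + (-25)**2))/(322 + 526))/(183156 - 318905) = (20974 + (1 + sqrt(-2 + 625)*276676 + 322*526*sqrt(-2 + 625))/848)/(-135749) = (20974 + (1 + sqrt(623)*276676 + 322*526*sqrt(623))/848)*(-1/135749) = (20974 + (1 + 276676*sqrt(623) + 169372*sqrt(623))/848)*(-1/135749) = (20974 + (1 + 446048*sqrt(623))/848)*(-1/135749) = (20974 + (1/848 + 526*sqrt(623)))*(-1/135749) = (17785953/848 + 526*sqrt(623))*(-1/135749) = -17785953/115115152 - 526*sqrt(623)/135749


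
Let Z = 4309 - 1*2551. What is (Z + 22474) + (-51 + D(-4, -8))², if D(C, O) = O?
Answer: 27713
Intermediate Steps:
Z = 1758 (Z = 4309 - 2551 = 1758)
(Z + 22474) + (-51 + D(-4, -8))² = (1758 + 22474) + (-51 - 8)² = 24232 + (-59)² = 24232 + 3481 = 27713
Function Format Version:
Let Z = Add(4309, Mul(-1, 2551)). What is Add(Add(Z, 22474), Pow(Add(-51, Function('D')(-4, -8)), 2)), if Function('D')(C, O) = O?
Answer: 27713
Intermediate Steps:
Z = 1758 (Z = Add(4309, -2551) = 1758)
Add(Add(Z, 22474), Pow(Add(-51, Function('D')(-4, -8)), 2)) = Add(Add(1758, 22474), Pow(Add(-51, -8), 2)) = Add(24232, Pow(-59, 2)) = Add(24232, 3481) = 27713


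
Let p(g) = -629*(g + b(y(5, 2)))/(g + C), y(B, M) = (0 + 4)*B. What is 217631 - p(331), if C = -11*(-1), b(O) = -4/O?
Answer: 186594688/855 ≈ 2.1824e+5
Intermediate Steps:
y(B, M) = 4*B
C = 11
p(g) = -629*(-1/5 + g)/(11 + g) (p(g) = -629*(g - 4/(4*5))/(g + 11) = -629*(g - 4/20)/(11 + g) = -629*(g - 4*1/20)/(11 + g) = -629*(g - 1/5)/(11 + g) = -629*(-1/5 + g)/(11 + g))
217631 - p(331) = 217631 - 629*(1 - 5*331)/(5*(11 + 331)) = 217631 - 629*(1 - 1655)/(5*342) = 217631 - 629*(-1654)/(5*342) = 217631 - 1*(-520183/855) = 217631 + 520183/855 = 186594688/855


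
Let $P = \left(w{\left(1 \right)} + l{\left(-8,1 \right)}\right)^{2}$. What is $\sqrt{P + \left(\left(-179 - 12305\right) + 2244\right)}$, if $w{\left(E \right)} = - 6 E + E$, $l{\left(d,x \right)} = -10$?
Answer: $i \sqrt{10015} \approx 100.07 i$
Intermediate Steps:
$w{\left(E \right)} = - 5 E$
$P = 225$ ($P = \left(\left(-5\right) 1 - 10\right)^{2} = \left(-5 - 10\right)^{2} = \left(-15\right)^{2} = 225$)
$\sqrt{P + \left(\left(-179 - 12305\right) + 2244\right)} = \sqrt{225 + \left(\left(-179 - 12305\right) + 2244\right)} = \sqrt{225 + \left(-12484 + 2244\right)} = \sqrt{225 - 10240} = \sqrt{-10015} = i \sqrt{10015}$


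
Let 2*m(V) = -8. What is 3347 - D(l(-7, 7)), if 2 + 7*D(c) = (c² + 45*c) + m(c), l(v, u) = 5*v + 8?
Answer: 23921/7 ≈ 3417.3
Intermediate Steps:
l(v, u) = 8 + 5*v
m(V) = -4 (m(V) = (½)*(-8) = -4)
D(c) = -6/7 + c²/7 + 45*c/7 (D(c) = -2/7 + ((c² + 45*c) - 4)/7 = -2/7 + (-4 + c² + 45*c)/7 = -2/7 + (-4/7 + c²/7 + 45*c/7) = -6/7 + c²/7 + 45*c/7)
3347 - D(l(-7, 7)) = 3347 - (-6/7 + (8 + 5*(-7))²/7 + 45*(8 + 5*(-7))/7) = 3347 - (-6/7 + (8 - 35)²/7 + 45*(8 - 35)/7) = 3347 - (-6/7 + (⅐)*(-27)² + (45/7)*(-27)) = 3347 - (-6/7 + (⅐)*729 - 1215/7) = 3347 - (-6/7 + 729/7 - 1215/7) = 3347 - 1*(-492/7) = 3347 + 492/7 = 23921/7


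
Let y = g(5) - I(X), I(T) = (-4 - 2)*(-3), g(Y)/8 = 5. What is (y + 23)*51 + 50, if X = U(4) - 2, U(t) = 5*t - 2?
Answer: 2345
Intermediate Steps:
g(Y) = 40 (g(Y) = 8*5 = 40)
U(t) = -2 + 5*t
X = 16 (X = (-2 + 5*4) - 2 = (-2 + 20) - 2 = 18 - 2 = 16)
I(T) = 18 (I(T) = -6*(-3) = 18)
y = 22 (y = 40 - 1*18 = 40 - 18 = 22)
(y + 23)*51 + 50 = (22 + 23)*51 + 50 = 45*51 + 50 = 2295 + 50 = 2345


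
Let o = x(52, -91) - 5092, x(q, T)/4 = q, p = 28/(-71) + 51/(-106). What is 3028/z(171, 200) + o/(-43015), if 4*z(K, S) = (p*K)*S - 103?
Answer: -1408331725564/4863253919335 ≈ -0.28959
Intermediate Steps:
p = -6589/7526 (p = 28*(-1/71) + 51*(-1/106) = -28/71 - 51/106 = -6589/7526 ≈ -0.87550)
x(q, T) = 4*q
o = -4884 (o = 4*52 - 5092 = 208 - 5092 = -4884)
z(K, S) = -103/4 - 6589*K*S/30104 (z(K, S) = ((-6589*K/7526)*S - 103)/4 = (-6589*K*S/7526 - 103)/4 = (-103 - 6589*K*S/7526)/4 = -103/4 - 6589*K*S/30104)
3028/z(171, 200) + o/(-43015) = 3028/(-103/4 - 6589/30104*171*200) - 4884/(-43015) = 3028/(-103/4 - 28167975/3763) - 4884*(-1/43015) = 3028/(-113059489/15052) + 4884/43015 = 3028*(-15052/113059489) + 4884/43015 = -45577456/113059489 + 4884/43015 = -1408331725564/4863253919335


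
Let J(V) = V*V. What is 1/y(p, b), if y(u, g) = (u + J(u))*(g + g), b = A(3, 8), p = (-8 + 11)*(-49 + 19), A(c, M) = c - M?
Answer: -1/80100 ≈ -1.2484e-5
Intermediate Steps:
J(V) = V²
p = -90 (p = 3*(-30) = -90)
b = -5 (b = 3 - 1*8 = 3 - 8 = -5)
y(u, g) = 2*g*(u + u²) (y(u, g) = (u + u²)*(g + g) = (u + u²)*(2*g) = 2*g*(u + u²))
1/y(p, b) = 1/(2*(-5)*(-90)*(1 - 90)) = 1/(2*(-5)*(-90)*(-89)) = 1/(-80100) = -1/80100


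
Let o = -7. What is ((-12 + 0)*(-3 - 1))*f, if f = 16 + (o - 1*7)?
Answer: 96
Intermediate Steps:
f = 2 (f = 16 + (-7 - 1*7) = 16 + (-7 - 7) = 16 - 14 = 2)
((-12 + 0)*(-3 - 1))*f = ((-12 + 0)*(-3 - 1))*2 = -12*(-4)*2 = 48*2 = 96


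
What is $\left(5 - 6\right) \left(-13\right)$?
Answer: $13$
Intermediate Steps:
$\left(5 - 6\right) \left(-13\right) = \left(-1\right) \left(-13\right) = 13$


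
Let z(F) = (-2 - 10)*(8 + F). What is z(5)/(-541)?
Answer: 156/541 ≈ 0.28835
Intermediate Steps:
z(F) = -96 - 12*F (z(F) = -12*(8 + F) = -96 - 12*F)
z(5)/(-541) = (-96 - 12*5)/(-541) = (-96 - 60)*(-1/541) = -156*(-1/541) = 156/541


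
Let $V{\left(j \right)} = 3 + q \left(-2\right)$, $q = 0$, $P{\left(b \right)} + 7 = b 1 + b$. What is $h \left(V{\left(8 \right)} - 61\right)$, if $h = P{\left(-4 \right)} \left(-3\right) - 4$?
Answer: $-2378$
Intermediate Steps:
$P{\left(b \right)} = -7 + 2 b$ ($P{\left(b \right)} = -7 + \left(b 1 + b\right) = -7 + \left(b + b\right) = -7 + 2 b$)
$h = 41$ ($h = \left(-7 + 2 \left(-4\right)\right) \left(-3\right) - 4 = \left(-7 - 8\right) \left(-3\right) - 4 = \left(-15\right) \left(-3\right) - 4 = 45 - 4 = 41$)
$V{\left(j \right)} = 3$ ($V{\left(j \right)} = 3 + 0 \left(-2\right) = 3 + 0 = 3$)
$h \left(V{\left(8 \right)} - 61\right) = 41 \left(3 - 61\right) = 41 \left(-58\right) = -2378$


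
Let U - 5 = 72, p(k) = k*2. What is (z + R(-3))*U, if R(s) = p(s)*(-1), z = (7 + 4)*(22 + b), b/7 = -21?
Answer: -105413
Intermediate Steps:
b = -147 (b = 7*(-21) = -147)
p(k) = 2*k
U = 77 (U = 5 + 72 = 77)
z = -1375 (z = (7 + 4)*(22 - 147) = 11*(-125) = -1375)
R(s) = -2*s (R(s) = (2*s)*(-1) = -2*s)
(z + R(-3))*U = (-1375 - 2*(-3))*77 = (-1375 + 6)*77 = -1369*77 = -105413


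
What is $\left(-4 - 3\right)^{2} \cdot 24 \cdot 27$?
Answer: $31752$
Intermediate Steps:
$\left(-4 - 3\right)^{2} \cdot 24 \cdot 27 = \left(-7\right)^{2} \cdot 24 \cdot 27 = 49 \cdot 24 \cdot 27 = 1176 \cdot 27 = 31752$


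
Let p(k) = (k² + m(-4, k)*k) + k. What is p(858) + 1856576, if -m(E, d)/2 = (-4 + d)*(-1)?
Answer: 4059062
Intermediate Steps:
m(E, d) = -8 + 2*d (m(E, d) = -2*(-4 + d)*(-1) = -2*(4 - d) = -8 + 2*d)
p(k) = k + k² + k*(-8 + 2*k) (p(k) = (k² + (-8 + 2*k)*k) + k = (k² + k*(-8 + 2*k)) + k = k + k² + k*(-8 + 2*k))
p(858) + 1856576 = 858*(-7 + 3*858) + 1856576 = 858*(-7 + 2574) + 1856576 = 858*2567 + 1856576 = 2202486 + 1856576 = 4059062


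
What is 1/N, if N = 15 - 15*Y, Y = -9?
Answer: 1/150 ≈ 0.0066667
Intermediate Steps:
N = 150 (N = 15 - 15*(-9) = 15 + 135 = 150)
1/N = 1/150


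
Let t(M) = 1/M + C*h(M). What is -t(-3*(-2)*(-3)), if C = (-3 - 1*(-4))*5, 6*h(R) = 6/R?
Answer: ⅓ ≈ 0.33333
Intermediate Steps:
h(R) = 1/R (h(R) = (6/R)/6 = 1/R)
C = 5 (C = (-3 + 4)*5 = 1*5 = 5)
t(M) = 6/M (t(M) = 1/M + 5/M = 6/M)
-t(-3*(-2)*(-3)) = -6/(-3*(-2)*(-3)) = -6/(6*(-3)) = -6/(-18) = -6*(-1)/18 = -1*(-⅓) = ⅓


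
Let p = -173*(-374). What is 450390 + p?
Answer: 515092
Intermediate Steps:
p = 64702
450390 + p = 450390 + 64702 = 515092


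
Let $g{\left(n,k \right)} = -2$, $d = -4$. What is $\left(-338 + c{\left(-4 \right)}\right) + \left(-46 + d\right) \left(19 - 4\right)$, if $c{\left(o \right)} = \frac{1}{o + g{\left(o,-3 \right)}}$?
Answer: $- \frac{6529}{6} \approx -1088.2$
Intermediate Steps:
$c{\left(o \right)} = \frac{1}{-2 + o}$ ($c{\left(o \right)} = \frac{1}{o - 2} = \frac{1}{-2 + o}$)
$\left(-338 + c{\left(-4 \right)}\right) + \left(-46 + d\right) \left(19 - 4\right) = \left(-338 + \frac{1}{-2 - 4}\right) + \left(-46 - 4\right) \left(19 - 4\right) = \left(-338 + \frac{1}{-6}\right) - 750 = \left(-338 - \frac{1}{6}\right) - 750 = - \frac{2029}{6} - 750 = - \frac{6529}{6}$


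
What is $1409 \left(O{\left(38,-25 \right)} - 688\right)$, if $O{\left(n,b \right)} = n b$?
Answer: $-2307942$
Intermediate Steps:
$O{\left(n,b \right)} = b n$
$1409 \left(O{\left(38,-25 \right)} - 688\right) = 1409 \left(\left(-25\right) 38 - 688\right) = 1409 \left(-950 - 688\right) = 1409 \left(-1638\right) = -2307942$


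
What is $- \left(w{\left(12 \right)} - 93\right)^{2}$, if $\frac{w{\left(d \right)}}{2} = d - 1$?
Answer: $-5041$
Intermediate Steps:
$w{\left(d \right)} = -2 + 2 d$ ($w{\left(d \right)} = 2 \left(d - 1\right) = 2 \left(-1 + d\right) = -2 + 2 d$)
$- \left(w{\left(12 \right)} - 93\right)^{2} = - \left(\left(-2 + 2 \cdot 12\right) - 93\right)^{2} = - \left(\left(-2 + 24\right) - 93\right)^{2} = - \left(22 - 93\right)^{2} = - \left(-71\right)^{2} = \left(-1\right) 5041 = -5041$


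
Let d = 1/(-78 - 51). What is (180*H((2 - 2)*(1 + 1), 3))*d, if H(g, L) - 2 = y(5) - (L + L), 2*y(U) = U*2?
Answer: -60/43 ≈ -1.3953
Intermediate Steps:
y(U) = U (y(U) = (U*2)/2 = (2*U)/2 = U)
H(g, L) = 7 - 2*L (H(g, L) = 2 + (5 - (L + L)) = 2 + (5 - 2*L) = 7 - 2*L)
d = -1/129 (d = 1/(-129) = -1/129 ≈ -0.0077519)
(180*H((2 - 2)*(1 + 1), 3))*d = (180*(7 - 2*3))*(-1/129) = (180*(7 - 6))*(-1/129) = (180*1)*(-1/129) = 180*(-1/129) = -60/43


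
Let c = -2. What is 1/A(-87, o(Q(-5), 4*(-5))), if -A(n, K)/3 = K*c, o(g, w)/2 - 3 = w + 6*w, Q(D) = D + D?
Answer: -1/1644 ≈ -0.00060827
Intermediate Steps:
Q(D) = 2*D
o(g, w) = 6 + 14*w (o(g, w) = 6 + 2*(w + 6*w) = 6 + 2*(7*w) = 6 + 14*w)
A(n, K) = 6*K (A(n, K) = -3*K*(-2) = -(-6)*K = 6*K)
1/A(-87, o(Q(-5), 4*(-5))) = 1/(6*(6 + 14*(4*(-5)))) = 1/(6*(6 + 14*(-20))) = 1/(6*(6 - 280)) = 1/(6*(-274)) = 1/(-1644) = -1/1644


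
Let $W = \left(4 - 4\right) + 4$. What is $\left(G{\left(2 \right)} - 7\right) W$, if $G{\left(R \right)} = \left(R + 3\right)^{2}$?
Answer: $72$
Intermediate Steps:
$G{\left(R \right)} = \left(3 + R\right)^{2}$
$W = 4$ ($W = 0 + 4 = 4$)
$\left(G{\left(2 \right)} - 7\right) W = \left(\left(3 + 2\right)^{2} - 7\right) 4 = \left(5^{2} - 7\right) 4 = \left(25 - 7\right) 4 = 18 \cdot 4 = 72$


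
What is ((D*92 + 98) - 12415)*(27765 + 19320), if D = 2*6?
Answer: -527964105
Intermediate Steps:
D = 12
((D*92 + 98) - 12415)*(27765 + 19320) = ((12*92 + 98) - 12415)*(27765 + 19320) = ((1104 + 98) - 12415)*47085 = (1202 - 12415)*47085 = -11213*47085 = -527964105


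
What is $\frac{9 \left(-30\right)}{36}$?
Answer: $- \frac{15}{2} \approx -7.5$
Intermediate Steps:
$\frac{9 \left(-30\right)}{36} = \left(-270\right) \frac{1}{36} = - \frac{15}{2}$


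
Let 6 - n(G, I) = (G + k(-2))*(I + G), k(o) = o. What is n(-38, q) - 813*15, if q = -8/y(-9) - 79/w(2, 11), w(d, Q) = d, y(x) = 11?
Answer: -168499/11 ≈ -15318.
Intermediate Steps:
q = -885/22 (q = -8/11 - 79/2 = -885/22 ≈ -40.227)
n(G, I) = 6 - (-2 + G)*(G + I) (n(G, I) = 6 - (G - 2)*(I + G) = 6 - (-2 + G)*(G + I))
n(-38, q) - 813*15 = (6 - 1*(-38)² + 2*(-38) + 2*(-885/22) - 1*(-38)*(-885/22)) - 813*15 = (6 - 1*1444 - 76 - 885/11 - 16815/11) - 12195 = (6 - 1444 - 76 - 885/11 - 16815/11) - 12195 = -34354/11 - 12195 = -168499/11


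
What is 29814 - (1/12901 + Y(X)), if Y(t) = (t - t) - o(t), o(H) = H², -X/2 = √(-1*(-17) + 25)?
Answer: 386797781/12901 ≈ 29982.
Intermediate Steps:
X = -2*√42 (X = -2*√(-1*(-17) + 25) = -2*√(17 + 25) = -2*√42 ≈ -12.961)
Y(t) = -t² (Y(t) = (t - t) - t² = 0 - t² = -t²)
29814 - (1/12901 + Y(X)) = 29814 - (1/12901 - (-2*√42)²) = 29814 - (1/12901 - 1*168) = 29814 - (1/12901 - 168) = 29814 - 1*(-2167367/12901) = 29814 + 2167367/12901 = 386797781/12901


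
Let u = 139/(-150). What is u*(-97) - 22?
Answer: 10183/150 ≈ 67.887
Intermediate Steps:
u = -139/150 (u = 139*(-1/150) = -139/150 ≈ -0.92667)
u*(-97) - 22 = -139/150*(-97) - 22 = 13483/150 - 22 = 10183/150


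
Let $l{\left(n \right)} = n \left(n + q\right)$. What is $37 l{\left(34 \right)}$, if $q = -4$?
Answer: $37740$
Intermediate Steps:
$l{\left(n \right)} = n \left(-4 + n\right)$ ($l{\left(n \right)} = n \left(n - 4\right) = n \left(-4 + n\right)$)
$37 l{\left(34 \right)} = 37 \cdot 34 \left(-4 + 34\right) = 37 \cdot 34 \cdot 30 = 37 \cdot 1020 = 37740$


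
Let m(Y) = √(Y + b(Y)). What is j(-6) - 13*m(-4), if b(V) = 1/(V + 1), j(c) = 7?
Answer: 7 - 13*I*√39/3 ≈ 7.0 - 27.062*I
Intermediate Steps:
b(V) = 1/(1 + V)
m(Y) = √(Y + 1/(1 + Y))
j(-6) - 13*m(-4) = 7 - 13*√(1 - 4*(1 - 4))*(I*√3/3) = 7 - 13*√(1 - 4*(-3))*(I*√3/3) = 7 - 13*I*√3*√(1 + 12)/3 = 7 - 13*I*√39/3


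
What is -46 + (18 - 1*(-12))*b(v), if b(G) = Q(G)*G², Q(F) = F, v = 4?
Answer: 1874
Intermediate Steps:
b(G) = G³ (b(G) = G*G² = G³)
-46 + (18 - 1*(-12))*b(v) = -46 + (18 - 1*(-12))*4³ = -46 + (18 + 12)*64 = -46 + 30*64 = -46 + 1920 = 1874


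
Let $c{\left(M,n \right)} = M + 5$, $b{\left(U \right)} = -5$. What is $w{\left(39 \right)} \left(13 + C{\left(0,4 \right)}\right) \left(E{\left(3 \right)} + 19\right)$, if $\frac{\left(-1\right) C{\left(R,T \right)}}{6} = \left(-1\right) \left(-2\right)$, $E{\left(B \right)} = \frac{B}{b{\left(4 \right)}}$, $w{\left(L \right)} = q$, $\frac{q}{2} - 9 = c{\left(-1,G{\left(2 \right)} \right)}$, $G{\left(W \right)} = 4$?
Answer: $\frac{2392}{5} \approx 478.4$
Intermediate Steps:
$c{\left(M,n \right)} = 5 + M$
$q = 26$ ($q = 18 + 2 \left(5 - 1\right) = 18 + 2 \cdot 4 = 18 + 8 = 26$)
$w{\left(L \right)} = 26$
$E{\left(B \right)} = - \frac{B}{5}$ ($E{\left(B \right)} = \frac{B}{-5} = B \left(- \frac{1}{5}\right) = - \frac{B}{5}$)
$C{\left(R,T \right)} = -12$ ($C{\left(R,T \right)} = - 6 \left(\left(-1\right) \left(-2\right)\right) = \left(-6\right) 2 = -12$)
$w{\left(39 \right)} \left(13 + C{\left(0,4 \right)}\right) \left(E{\left(3 \right)} + 19\right) = 26 \left(13 - 12\right) \left(\left(- \frac{1}{5}\right) 3 + 19\right) = 26 \cdot 1 \left(- \frac{3}{5} + 19\right) = 26 \cdot 1 \cdot \frac{92}{5} = 26 \cdot \frac{92}{5} = \frac{2392}{5}$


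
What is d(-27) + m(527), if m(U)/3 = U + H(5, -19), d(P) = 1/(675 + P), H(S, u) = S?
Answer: 1034209/648 ≈ 1596.0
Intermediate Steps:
m(U) = 15 + 3*U (m(U) = 3*(U + 5) = 3*(5 + U) = 15 + 3*U)
d(-27) + m(527) = 1/(675 - 27) + (15 + 3*527) = 1/648 + (15 + 1581) = 1/648 + 1596 = 1034209/648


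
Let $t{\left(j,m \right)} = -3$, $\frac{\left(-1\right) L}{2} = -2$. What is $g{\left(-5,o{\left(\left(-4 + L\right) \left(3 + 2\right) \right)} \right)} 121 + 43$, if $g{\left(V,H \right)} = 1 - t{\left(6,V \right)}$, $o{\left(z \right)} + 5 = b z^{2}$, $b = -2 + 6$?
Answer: $527$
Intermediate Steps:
$L = 4$ ($L = \left(-2\right) \left(-2\right) = 4$)
$b = 4$
$o{\left(z \right)} = -5 + 4 z^{2}$
$g{\left(V,H \right)} = 4$ ($g{\left(V,H \right)} = 1 - -3 = 1 + 3 = 4$)
$g{\left(-5,o{\left(\left(-4 + L\right) \left(3 + 2\right) \right)} \right)} 121 + 43 = 4 \cdot 121 + 43 = 484 + 43 = 527$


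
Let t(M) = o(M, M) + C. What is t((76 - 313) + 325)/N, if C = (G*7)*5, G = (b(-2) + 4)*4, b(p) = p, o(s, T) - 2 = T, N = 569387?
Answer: 370/569387 ≈ 0.00064982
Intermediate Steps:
o(s, T) = 2 + T
G = 8 (G = (-2 + 4)*4 = 2*4 = 8)
C = 280 (C = (8*7)*5 = 56*5 = 280)
t(M) = 282 + M (t(M) = (2 + M) + 280 = 282 + M)
t((76 - 313) + 325)/N = (282 + ((76 - 313) + 325))/569387 = (282 + (-237 + 325))*(1/569387) = (282 + 88)*(1/569387) = 370*(1/569387) = 370/569387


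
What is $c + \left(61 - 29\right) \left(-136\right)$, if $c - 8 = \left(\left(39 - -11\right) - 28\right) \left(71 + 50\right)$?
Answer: $-1682$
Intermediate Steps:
$c = 2670$ ($c = 8 + \left(\left(39 - -11\right) - 28\right) \left(71 + 50\right) = 8 + \left(\left(39 + 11\right) - 28\right) 121 = 8 + \left(50 - 28\right) 121 = 8 + 22 \cdot 121 = 8 + 2662 = 2670$)
$c + \left(61 - 29\right) \left(-136\right) = 2670 + \left(61 - 29\right) \left(-136\right) = 2670 + 32 \left(-136\right) = 2670 - 4352 = -1682$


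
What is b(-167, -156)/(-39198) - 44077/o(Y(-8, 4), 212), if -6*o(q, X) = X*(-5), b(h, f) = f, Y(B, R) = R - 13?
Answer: -863851343/3462490 ≈ -249.49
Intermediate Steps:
Y(B, R) = -13 + R
o(q, X) = 5*X/6 (o(q, X) = -X*(-5)/6 = -(-5)*X/6 = 5*X/6)
b(-167, -156)/(-39198) - 44077/o(Y(-8, 4), 212) = -156/(-39198) - 44077/((⅚)*212) = -156*(-1/39198) - 44077/530/3 = 26/6533 - 44077*3/530 = 26/6533 - 132231/530 = -863851343/3462490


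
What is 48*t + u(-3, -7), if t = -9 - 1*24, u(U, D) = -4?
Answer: -1588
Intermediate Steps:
t = -33 (t = -9 - 24 = -33)
48*t + u(-3, -7) = 48*(-33) - 4 = -1584 - 4 = -1588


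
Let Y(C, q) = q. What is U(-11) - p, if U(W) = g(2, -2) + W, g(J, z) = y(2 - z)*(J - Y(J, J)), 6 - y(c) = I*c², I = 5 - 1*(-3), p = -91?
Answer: 80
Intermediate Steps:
I = 8 (I = 5 + 3 = 8)
y(c) = 6 - 8*c²
g(J, z) = 0 (g(J, z) = (6 - 8*(2 - z)²)*(J - J) = (6 - 8*(2 - z)²)*0 = 0)
U(W) = W (U(W) = 0 + W = W)
U(-11) - p = -11 - 1*(-91) = -11 + 91 = 80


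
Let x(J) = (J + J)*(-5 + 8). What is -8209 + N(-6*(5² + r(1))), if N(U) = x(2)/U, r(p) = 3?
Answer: -114927/14 ≈ -8209.1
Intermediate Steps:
x(J) = 6*J (x(J) = (2*J)*3 = 6*J)
N(U) = 12/U (N(U) = (6*2)/U = 12/U)
-8209 + N(-6*(5² + r(1))) = -8209 + 12/((-6*(5² + 3))) = -8209 + 12/((-6*(25 + 3))) = -8209 + 12/((-6*28)) = -8209 + 12/(-168) = -8209 + 12*(-1/168) = -8209 - 1/14 = -114927/14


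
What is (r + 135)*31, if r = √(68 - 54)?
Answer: 4185 + 31*√14 ≈ 4301.0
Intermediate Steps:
r = √14 ≈ 3.7417
(r + 135)*31 = (√14 + 135)*31 = (135 + √14)*31 = 4185 + 31*√14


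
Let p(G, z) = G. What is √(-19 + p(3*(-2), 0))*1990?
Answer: 9950*I ≈ 9950.0*I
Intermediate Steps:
√(-19 + p(3*(-2), 0))*1990 = √(-19 + 3*(-2))*1990 = √(-19 - 6)*1990 = √(-25)*1990 = (5*I)*1990 = 9950*I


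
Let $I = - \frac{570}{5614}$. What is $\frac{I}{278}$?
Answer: $- \frac{285}{780346} \approx -0.00036522$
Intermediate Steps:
$I = - \frac{285}{2807}$ ($I = \left(-570\right) \frac{1}{5614} = - \frac{285}{2807} \approx -0.10153$)
$\frac{I}{278} = - \frac{285}{2807 \cdot 278} = \left(- \frac{285}{2807}\right) \frac{1}{278} = - \frac{285}{780346}$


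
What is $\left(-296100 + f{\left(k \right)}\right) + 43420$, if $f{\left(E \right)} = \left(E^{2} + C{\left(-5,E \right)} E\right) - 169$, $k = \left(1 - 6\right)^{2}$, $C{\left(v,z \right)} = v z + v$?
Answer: $-255474$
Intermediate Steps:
$C{\left(v,z \right)} = v + v z$
$k = 25$ ($k = \left(-5\right)^{2} = 25$)
$f{\left(E \right)} = -169 + E^{2} + E \left(-5 - 5 E\right)$ ($f{\left(E \right)} = \left(E^{2} + - 5 \left(1 + E\right) E\right) - 169 = \left(E^{2} + \left(-5 - 5 E\right) E\right) - 169 = \left(E^{2} + E \left(-5 - 5 E\right)\right) - 169 = -169 + E^{2} + E \left(-5 - 5 E\right)$)
$\left(-296100 + f{\left(k \right)}\right) + 43420 = \left(-296100 - \left(294 + 2500\right)\right) + 43420 = \left(-296100 - 2794\right) + 43420 = -298894 + 43420 = -255474$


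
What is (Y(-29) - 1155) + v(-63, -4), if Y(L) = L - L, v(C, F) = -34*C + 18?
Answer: 1005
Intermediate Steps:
v(C, F) = 18 - 34*C
Y(L) = 0
(Y(-29) - 1155) + v(-63, -4) = (0 - 1155) + (18 - 34*(-63)) = -1155 + (18 + 2142) = -1155 + 2160 = 1005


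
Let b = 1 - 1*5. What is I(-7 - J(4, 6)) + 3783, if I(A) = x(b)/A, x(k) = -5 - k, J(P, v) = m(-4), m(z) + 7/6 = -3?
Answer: 64317/17 ≈ 3783.4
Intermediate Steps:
m(z) = -25/6 (m(z) = -7/6 - 3 = -25/6)
b = -4 (b = 1 - 5 = -4)
J(P, v) = -25/6
I(A) = -1/A (I(A) = (-5 - 1*(-4))/A = (-5 + 4)/A = -1/A)
I(-7 - J(4, 6)) + 3783 = -1/(-7 - 1*(-25/6)) + 3783 = -1/(-7 + 25/6) + 3783 = -1/(-17/6) + 3783 = -1*(-6/17) + 3783 = 6/17 + 3783 = 64317/17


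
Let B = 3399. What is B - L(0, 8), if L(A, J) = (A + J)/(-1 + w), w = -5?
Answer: 10201/3 ≈ 3400.3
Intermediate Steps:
L(A, J) = -A/6 - J/6 (L(A, J) = (A + J)/(-1 - 5) = (A + J)/(-6) = (A + J)*(-⅙) = -A/6 - J/6)
B - L(0, 8) = 3399 - (-⅙*0 - ⅙*8) = 3399 - (0 - 4/3) = 3399 - 1*(-4/3) = 3399 + 4/3 = 10201/3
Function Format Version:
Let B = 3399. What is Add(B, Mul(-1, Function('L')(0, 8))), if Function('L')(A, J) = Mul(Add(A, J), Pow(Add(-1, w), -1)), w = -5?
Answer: Rational(10201, 3) ≈ 3400.3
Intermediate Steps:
Function('L')(A, J) = Add(Mul(Rational(-1, 6), A), Mul(Rational(-1, 6), J)) (Function('L')(A, J) = Mul(Add(A, J), Pow(Add(-1, -5), -1)) = Mul(Add(A, J), Pow(-6, -1)) = Mul(Add(A, J), Rational(-1, 6)) = Add(Mul(Rational(-1, 6), A), Mul(Rational(-1, 6), J)))
Add(B, Mul(-1, Function('L')(0, 8))) = Add(3399, Mul(-1, Add(Mul(Rational(-1, 6), 0), Mul(Rational(-1, 6), 8)))) = Add(3399, Mul(-1, Add(0, Rational(-4, 3)))) = Add(3399, Mul(-1, Rational(-4, 3))) = Add(3399, Rational(4, 3)) = Rational(10201, 3)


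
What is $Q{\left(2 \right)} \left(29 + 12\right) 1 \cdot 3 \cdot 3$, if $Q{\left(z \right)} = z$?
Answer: $738$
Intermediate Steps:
$Q{\left(2 \right)} \left(29 + 12\right) 1 \cdot 3 \cdot 3 = 2 \left(29 + 12\right) 1 \cdot 3 \cdot 3 = 2 \cdot 41 \cdot 3 \cdot 3 = 82 \cdot 9 = 738$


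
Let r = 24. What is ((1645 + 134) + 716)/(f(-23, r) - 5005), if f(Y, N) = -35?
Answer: -499/1008 ≈ -0.49504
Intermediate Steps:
((1645 + 134) + 716)/(f(-23, r) - 5005) = ((1645 + 134) + 716)/(-35 - 5005) = (1779 + 716)/(-5040) = 2495*(-1/5040) = -499/1008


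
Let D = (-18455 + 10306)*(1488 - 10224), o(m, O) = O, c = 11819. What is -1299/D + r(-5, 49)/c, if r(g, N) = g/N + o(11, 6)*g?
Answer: -5036049789/1963244823904 ≈ -0.0025652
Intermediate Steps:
r(g, N) = 6*g + g/N (r(g, N) = g/N + 6*g = 6*g + g/N)
D = 71189664 (D = -8149*(-8736) = 71189664)
-1299/D + r(-5, 49)/c = -1299/71189664 + (6*(-5) - 5/49)/11819 = -1299*1/71189664 + (-30 - 5*1/49)*(1/11819) = -433/23729888 + (-30 - 5/49)*(1/11819) = -433/23729888 - 1475/49*1/11819 = -433/23729888 - 1475/579131 = -5036049789/1963244823904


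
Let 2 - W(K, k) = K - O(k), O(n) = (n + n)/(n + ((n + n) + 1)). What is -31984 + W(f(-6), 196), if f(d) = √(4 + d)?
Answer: -18837006/589 - I*√2 ≈ -31981.0 - 1.4142*I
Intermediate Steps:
O(n) = 2*n/(1 + 3*n) (O(n) = (2*n)/(n + (2*n + 1)) = (2*n)/(n + (1 + 2*n)) = (2*n)/(1 + 3*n) = 2*n/(1 + 3*n))
W(K, k) = 2 - K + 2*k/(1 + 3*k) (W(K, k) = 2 - (K - 2*k/(1 + 3*k)) = 2 + (-K + 2*k/(1 + 3*k)) = 2 - K + 2*k/(1 + 3*k))
-31984 + W(f(-6), 196) = -31984 + (2*196 + (1 + 3*196)*(2 - √(4 - 6)))/(1 + 3*196) = -31984 + (392 + (1 + 588)*(2 - √(-2)))/(1 + 588) = -31984 + (392 + 589*(2 - I*√2))/589 = -31984 + (392 + (1178 - 589*I*√2))/589 = -31984 + (1570 - 589*I*√2)/589 = -31984 + (1570/589 - I*√2) = -18837006/589 - I*√2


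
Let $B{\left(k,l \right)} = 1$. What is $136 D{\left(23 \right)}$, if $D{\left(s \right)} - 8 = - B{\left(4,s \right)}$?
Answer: $952$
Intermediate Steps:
$D{\left(s \right)} = 7$ ($D{\left(s \right)} = 8 - 1 = 7$)
$136 D{\left(23 \right)} = 136 \cdot 7 = 952$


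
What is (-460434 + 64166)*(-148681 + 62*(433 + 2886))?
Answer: -22625713996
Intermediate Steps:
(-460434 + 64166)*(-148681 + 62*(433 + 2886)) = -396268*(-148681 + 62*3319) = -396268*(-148681 + 205778) = -396268*57097 = -22625713996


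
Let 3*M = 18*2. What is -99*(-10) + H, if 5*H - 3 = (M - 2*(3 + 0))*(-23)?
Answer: 963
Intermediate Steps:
M = 12 (M = (18*2)/3 = (1/3)*36 = 12)
H = -27 (H = 3/5 + ((12 - 2*(3 + 0))*(-23))/5 = 3/5 + ((12 - 2*3)*(-23))/5 = 3/5 + ((12 - 6)*(-23))/5 = 3/5 + (6*(-23))/5 = 3/5 + (1/5)*(-138) = 3/5 - 138/5 = -27)
-99*(-10) + H = -99*(-10) - 27 = 990 - 27 = 963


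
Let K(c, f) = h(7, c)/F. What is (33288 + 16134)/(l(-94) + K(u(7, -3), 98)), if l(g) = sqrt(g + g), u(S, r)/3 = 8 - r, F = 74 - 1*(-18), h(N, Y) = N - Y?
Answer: -9851452/132659 - 69717968*I*sqrt(47)/132659 ≈ -74.261 - 3602.9*I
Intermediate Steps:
F = 92 (F = 74 + 18 = 92)
u(S, r) = 24 - 3*r (u(S, r) = 3*(8 - r) = 24 - 3*r)
l(g) = sqrt(2)*sqrt(g) (l(g) = sqrt(2*g) = sqrt(2)*sqrt(g))
K(c, f) = 7/92 - c/92 (K(c, f) = (7 - c)/92 = (7 - c)*(1/92) = 7/92 - c/92)
(33288 + 16134)/(l(-94) + K(u(7, -3), 98)) = (33288 + 16134)/(sqrt(2)*sqrt(-94) + (7/92 - (24 - 3*(-3))/92)) = 49422/(sqrt(2)*(I*sqrt(94)) + (7/92 - (24 + 9)/92)) = 49422/(2*I*sqrt(47) + (7/92 - 1/92*33)) = 49422/(2*I*sqrt(47) + (7/92 - 33/92)) = 49422/(2*I*sqrt(47) - 13/46) = 49422/(-13/46 + 2*I*sqrt(47))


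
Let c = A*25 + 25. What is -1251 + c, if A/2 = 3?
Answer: -1076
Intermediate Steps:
A = 6 (A = 2*3 = 6)
c = 175 (c = 6*25 + 25 = 150 + 25 = 175)
-1251 + c = -1251 + 175 = -1076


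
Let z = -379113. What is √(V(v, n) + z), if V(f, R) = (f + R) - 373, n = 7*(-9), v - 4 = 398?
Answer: I*√379147 ≈ 615.75*I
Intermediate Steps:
v = 402 (v = 4 + 398 = 402)
n = -63
V(f, R) = -373 + R + f (V(f, R) = (R + f) - 373 = -373 + R + f)
√(V(v, n) + z) = √((-373 - 63 + 402) - 379113) = √(-34 - 379113) = √(-379147) = I*√379147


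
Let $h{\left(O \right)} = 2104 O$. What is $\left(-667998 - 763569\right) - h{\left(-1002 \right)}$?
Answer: $676641$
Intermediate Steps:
$\left(-667998 - 763569\right) - h{\left(-1002 \right)} = \left(-667998 - 763569\right) - 2104 \left(-1002\right) = -1431567 - -2108208 = -1431567 + 2108208 = 676641$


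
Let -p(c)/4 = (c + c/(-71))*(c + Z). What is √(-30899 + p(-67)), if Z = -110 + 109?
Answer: 3*I*√27370571/71 ≈ 221.06*I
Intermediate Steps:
Z = -1
p(c) = -280*c*(-1 + c)/71 (p(c) = -4*(c + c/(-71))*(c - 1) = -4*(c + c*(-1/71))*(-1 + c) = -4*(c - c/71)*(-1 + c) = -4*70*c/71*(-1 + c) = -280*c*(-1 + c)/71)
√(-30899 + p(-67)) = √(-30899 + (280/71)*(-67)*(1 - 1*(-67))) = √(-30899 + (280/71)*(-67)*(1 + 67)) = √(-30899 + (280/71)*(-67)*68) = √(-30899 - 1275680/71) = √(-3469509/71) = 3*I*√27370571/71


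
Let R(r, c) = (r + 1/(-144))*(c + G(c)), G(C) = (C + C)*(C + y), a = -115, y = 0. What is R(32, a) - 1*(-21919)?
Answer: 124481681/144 ≈ 8.6446e+5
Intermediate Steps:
G(C) = 2*C**2 (G(C) = (C + C)*(C + 0) = (2*C)*C = 2*C**2)
R(r, c) = (-1/144 + r)*(c + 2*c**2) (R(r, c) = (r + 1/(-144))*(c + 2*c**2) = (r - 1/144)*(c + 2*c**2) = (-1/144 + r)*(c + 2*c**2))
R(32, a) - 1*(-21919) = (1/144)*(-115)*(-1 - 2*(-115) + 144*32 + 288*(-115)*32) - 1*(-21919) = (1/144)*(-115)*(-1 + 230 + 4608 - 1059840) + 21919 = (1/144)*(-115)*(-1055003) + 21919 = 121325345/144 + 21919 = 124481681/144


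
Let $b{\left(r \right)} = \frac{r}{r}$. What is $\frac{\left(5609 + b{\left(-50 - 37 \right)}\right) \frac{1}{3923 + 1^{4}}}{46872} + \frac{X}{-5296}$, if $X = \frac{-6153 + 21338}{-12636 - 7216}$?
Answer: $\frac{5033818775}{28775670614208} \approx 0.00017493$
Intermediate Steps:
$b{\left(r \right)} = 1$
$X = - \frac{15185}{19852}$ ($X = \frac{15185}{-19852} = 15185 \left(- \frac{1}{19852}\right) = - \frac{15185}{19852} \approx -0.76491$)
$\frac{\left(5609 + b{\left(-50 - 37 \right)}\right) \frac{1}{3923 + 1^{4}}}{46872} + \frac{X}{-5296} = \frac{\left(5609 + 1\right) \frac{1}{3923 + 1^{4}}}{46872} - \frac{15185}{19852 \left(-5296\right)} = \frac{5610}{3923 + 1} \cdot \frac{1}{46872} - - \frac{15185}{105136192} = \frac{5610}{3924} \cdot \frac{1}{46872} + \frac{15185}{105136192} = 5610 \cdot \frac{1}{3924} \cdot \frac{1}{46872} + \frac{15185}{105136192} = \frac{935}{654} \cdot \frac{1}{46872} + \frac{15185}{105136192} = \frac{935}{30654288} + \frac{15185}{105136192} = \frac{5033818775}{28775670614208}$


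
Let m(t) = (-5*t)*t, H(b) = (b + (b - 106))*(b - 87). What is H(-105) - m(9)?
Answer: 61077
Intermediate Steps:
H(b) = (-106 + 2*b)*(-87 + b) (H(b) = (b + (-106 + b))*(-87 + b) = (-106 + 2*b)*(-87 + b))
m(t) = -5*t**2
H(-105) - m(9) = (9222 - 280*(-105) + 2*(-105)**2) - (-5)*9**2 = (9222 + 29400 + 2*11025) - (-5)*81 = (9222 + 29400 + 22050) - 1*(-405) = 60672 + 405 = 61077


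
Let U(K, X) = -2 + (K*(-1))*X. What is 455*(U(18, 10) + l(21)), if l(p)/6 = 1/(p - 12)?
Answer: -247520/3 ≈ -82507.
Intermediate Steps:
U(K, X) = -2 - K*X (U(K, X) = -2 + (-K)*X = -2 - K*X)
l(p) = 6/(-12 + p) (l(p) = 6/(p - 12) = 6/(-12 + p))
455*(U(18, 10) + l(21)) = 455*((-2 - 1*18*10) + 6/(-12 + 21)) = 455*((-2 - 180) + 6/9) = 455*(-182 + 6*(1/9)) = 455*(-182 + 2/3) = 455*(-544/3) = -247520/3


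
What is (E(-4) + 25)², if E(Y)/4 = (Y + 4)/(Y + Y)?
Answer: 625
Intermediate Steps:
E(Y) = 2*(4 + Y)/Y (E(Y) = 4*((Y + 4)/(Y + Y)) = 4*((4 + Y)/((2*Y))) = 4*((4 + Y)*(1/(2*Y))) = 4*((4 + Y)/(2*Y)) = 2*(4 + Y)/Y)
(E(-4) + 25)² = ((2 + 8/(-4)) + 25)² = ((2 + 8*(-¼)) + 25)² = ((2 - 2) + 25)² = (0 + 25)² = 25² = 625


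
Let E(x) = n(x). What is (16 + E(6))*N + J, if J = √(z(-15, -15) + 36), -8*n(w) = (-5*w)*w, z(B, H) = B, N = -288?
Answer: -11088 + √21 ≈ -11083.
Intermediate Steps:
n(w) = 5*w²/8 (n(w) = -(-5*w)*w/8 = -(-5)*w²/8 = 5*w²/8)
E(x) = 5*x²/8
J = √21 (J = √(-15 + 36) = √21 ≈ 4.5826)
(16 + E(6))*N + J = (16 + (5/8)*6²)*(-288) + √21 = (16 + (5/8)*36)*(-288) + √21 = (16 + 45/2)*(-288) + √21 = (77/2)*(-288) + √21 = -11088 + √21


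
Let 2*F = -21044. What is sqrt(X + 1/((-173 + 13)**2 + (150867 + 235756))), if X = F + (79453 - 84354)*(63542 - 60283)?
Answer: I*sqrt(2715935833625789026)/412223 ≈ 3997.9*I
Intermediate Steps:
F = -10522 (F = (1/2)*(-21044) = -10522)
X = -15982881 (X = -10522 + (79453 - 84354)*(63542 - 60283) = -10522 - 4901*3259 = -10522 - 15972359 = -15982881)
sqrt(X + 1/((-173 + 13)**2 + (150867 + 235756))) = sqrt(-15982881 + 1/((-173 + 13)**2 + (150867 + 235756))) = sqrt(-15982881 + 1/((-160)**2 + 386623)) = sqrt(-15982881 + 1/(25600 + 386623)) = sqrt(-15982881 + 1/412223) = sqrt(-6588511154462/412223) = I*sqrt(2715935833625789026)/412223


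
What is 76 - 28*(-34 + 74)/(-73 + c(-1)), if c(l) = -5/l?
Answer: 1572/17 ≈ 92.471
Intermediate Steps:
76 - 28*(-34 + 74)/(-73 + c(-1)) = 76 - 28*(-34 + 74)/(-73 - 5/(-1)) = 76 - 1120/(-73 - 5*(-1)) = 76 - 1120/(-73 + 5) = 76 - 1120/(-68) = 76 - 1120*(-1)/68 = 76 - 28*(-10/17) = 76 + 280/17 = 1572/17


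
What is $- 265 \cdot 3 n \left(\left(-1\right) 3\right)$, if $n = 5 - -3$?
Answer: $19080$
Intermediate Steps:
$n = 8$ ($n = 5 + 3 = 8$)
$- 265 \cdot 3 n \left(\left(-1\right) 3\right) = - 265 \cdot 3 \cdot 8 \left(\left(-1\right) 3\right) = - 265 \cdot 24 \left(-3\right) = \left(-265\right) \left(-72\right) = 19080$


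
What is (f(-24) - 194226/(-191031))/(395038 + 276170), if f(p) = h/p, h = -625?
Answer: 41351933/1025772283584 ≈ 4.0313e-5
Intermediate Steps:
f(p) = -625/p
(f(-24) - 194226/(-191031))/(395038 + 276170) = (-625/(-24) - 194226/(-191031))/(395038 + 276170) = (-625*(-1/24) - 194226*(-1/191031))/671208 = (625/24 + 64742/63677)*(1/671208) = (41351933/1528248)*(1/671208) = 41351933/1025772283584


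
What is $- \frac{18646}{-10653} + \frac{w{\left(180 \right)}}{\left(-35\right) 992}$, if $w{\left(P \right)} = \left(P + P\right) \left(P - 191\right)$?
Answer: $\frac{17239375}{9246804} \approx 1.8644$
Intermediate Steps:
$w{\left(P \right)} = 2 P \left(-191 + P\right)$
$- \frac{18646}{-10653} + \frac{w{\left(180 \right)}}{\left(-35\right) 992} = - \frac{18646}{-10653} + \frac{2 \cdot 180 \left(-191 + 180\right)}{\left(-35\right) 992} = \left(-18646\right) \left(- \frac{1}{10653}\right) + \frac{2 \cdot 180 \left(-11\right)}{-34720} = \frac{18646}{10653} - - \frac{99}{868} = \frac{18646}{10653} + \frac{99}{868} = \frac{17239375}{9246804}$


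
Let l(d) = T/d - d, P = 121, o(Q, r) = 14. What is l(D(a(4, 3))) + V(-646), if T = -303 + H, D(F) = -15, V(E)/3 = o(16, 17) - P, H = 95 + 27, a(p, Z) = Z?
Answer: -4409/15 ≈ -293.93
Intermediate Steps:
H = 122
V(E) = -321 (V(E) = 3*(14 - 1*121) = 3*(14 - 121) = 3*(-107) = -321)
T = -181 (T = -303 + 122 = -181)
l(d) = -d - 181/d (l(d) = -181/d - d = -d - 181/d)
l(D(a(4, 3))) + V(-646) = (-1*(-15) - 181/(-15)) - 321 = (15 - 181*(-1/15)) - 321 = (15 + 181/15) - 321 = 406/15 - 321 = -4409/15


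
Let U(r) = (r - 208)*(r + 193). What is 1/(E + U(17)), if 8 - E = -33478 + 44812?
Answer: -1/51436 ≈ -1.9442e-5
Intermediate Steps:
E = -11326 (E = 8 - (-33478 + 44812) = 8 - 1*11334 = 8 - 11334 = -11326)
U(r) = (-208 + r)*(193 + r)
1/(E + U(17)) = 1/(-11326 + (-40144 + 17² - 15*17)) = 1/(-11326 + (-40144 + 289 - 255)) = 1/(-11326 - 40110) = 1/(-51436) = -1/51436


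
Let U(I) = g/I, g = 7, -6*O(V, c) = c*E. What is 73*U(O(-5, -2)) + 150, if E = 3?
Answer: 661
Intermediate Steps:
O(V, c) = -c/2 (O(V, c) = -c*3/6 = -c/2)
U(I) = 7/I
73*U(O(-5, -2)) + 150 = 73*(7/((-½*(-2)))) + 150 = 73*(7/1) + 150 = 73*(7*1) + 150 = 73*7 + 150 = 511 + 150 = 661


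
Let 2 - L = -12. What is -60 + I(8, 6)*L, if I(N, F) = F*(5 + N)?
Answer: 1032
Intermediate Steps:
L = 14 (L = 2 - 1*(-12) = 2 + 12 = 14)
-60 + I(8, 6)*L = -60 + (6*(5 + 8))*14 = -60 + (6*13)*14 = -60 + 78*14 = -60 + 1092 = 1032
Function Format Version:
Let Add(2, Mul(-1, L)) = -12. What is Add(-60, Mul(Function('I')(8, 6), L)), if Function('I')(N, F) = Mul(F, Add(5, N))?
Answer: 1032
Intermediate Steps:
L = 14 (L = Add(2, Mul(-1, -12)) = Add(2, 12) = 14)
Add(-60, Mul(Function('I')(8, 6), L)) = Add(-60, Mul(Mul(6, Add(5, 8)), 14)) = Add(-60, Mul(Mul(6, 13), 14)) = Add(-60, Mul(78, 14)) = Add(-60, 1092) = 1032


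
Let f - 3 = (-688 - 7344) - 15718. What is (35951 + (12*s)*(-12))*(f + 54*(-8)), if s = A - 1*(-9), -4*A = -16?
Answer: -823996141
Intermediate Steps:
A = 4 (A = -1/4*(-16) = 4)
s = 13 (s = 4 - 1*(-9) = 4 + 9 = 13)
f = -23747 (f = 3 + ((-688 - 7344) - 15718) = 3 + (-8032 - 15718) = 3 - 23750 = -23747)
(35951 + (12*s)*(-12))*(f + 54*(-8)) = (35951 + (12*13)*(-12))*(-23747 + 54*(-8)) = (35951 + 156*(-12))*(-23747 - 432) = (35951 - 1872)*(-24179) = 34079*(-24179) = -823996141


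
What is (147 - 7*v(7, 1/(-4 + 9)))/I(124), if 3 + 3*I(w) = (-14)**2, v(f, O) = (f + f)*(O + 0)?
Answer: 1911/965 ≈ 1.9803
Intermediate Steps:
v(f, O) = 2*O*f (v(f, O) = (2*f)*O = 2*O*f)
I(w) = 193/3 (I(w) = -1 + (1/3)*(-14)**2 = -1 + (1/3)*196 = -1 + 196/3 = 193/3)
(147 - 7*v(7, 1/(-4 + 9)))/I(124) = (147 - 14*7/(-4 + 9))/(193/3) = (147 - 14*7/5)*(3/193) = (147 - 7*14/5)*(3/193) = (147 - 98/5)*(3/193) = (637/5)*(3/193) = 1911/965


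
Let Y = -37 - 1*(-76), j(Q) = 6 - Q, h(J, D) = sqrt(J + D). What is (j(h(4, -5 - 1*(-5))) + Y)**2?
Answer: 1849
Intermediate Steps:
h(J, D) = sqrt(D + J)
Y = 39 (Y = -37 + 76 = 39)
(j(h(4, -5 - 1*(-5))) + Y)**2 = ((6 - sqrt((-5 - 1*(-5)) + 4)) + 39)**2 = ((6 - sqrt((-5 + 5) + 4)) + 39)**2 = ((6 - sqrt(0 + 4)) + 39)**2 = ((6 - sqrt(4)) + 39)**2 = ((6 - 1*2) + 39)**2 = ((6 - 2) + 39)**2 = (4 + 39)**2 = 43**2 = 1849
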